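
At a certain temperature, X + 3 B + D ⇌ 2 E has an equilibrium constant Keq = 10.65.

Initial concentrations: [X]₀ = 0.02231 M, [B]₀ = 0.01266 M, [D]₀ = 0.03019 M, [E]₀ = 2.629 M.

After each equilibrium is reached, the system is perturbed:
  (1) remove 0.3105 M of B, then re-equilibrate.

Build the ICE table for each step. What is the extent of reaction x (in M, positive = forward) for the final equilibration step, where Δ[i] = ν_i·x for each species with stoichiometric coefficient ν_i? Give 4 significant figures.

x = -0.0562 M

Q₀ = 5.0573e+09 vs Keq = 10.65 ⇒ Q>K, reverse
Step 1:
                    X           B           D           E
  Initial     0.02231     0.01266     0.03019       2.629
  Change       0.3978       1.194      0.3978     -0.7957
  Equil        0.4202       1.206       0.428       1.833
  solve Keq expr → x = -0.3978; check Q = 10.65
Then remove 0.3105 M of B.
Step 2:
                    X           B           D           E
  Initial      0.4202      0.8957       0.428       1.833
  Change       0.0562      0.1686      0.0562     -0.1124
  Equil        0.4764       1.064      0.4842       1.721
  solve Keq expr → x = -0.0562; check Q = 10.65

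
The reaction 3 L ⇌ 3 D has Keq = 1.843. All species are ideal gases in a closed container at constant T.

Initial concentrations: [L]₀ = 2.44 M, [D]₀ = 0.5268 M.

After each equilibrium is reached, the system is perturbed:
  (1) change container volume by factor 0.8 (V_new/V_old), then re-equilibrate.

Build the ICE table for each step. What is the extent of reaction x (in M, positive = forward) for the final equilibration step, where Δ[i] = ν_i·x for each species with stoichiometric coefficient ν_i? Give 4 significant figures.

Q₀ = 0.01006 vs Keq = 1.843 ⇒ Q<K, forward
Step 1:
                  L         D
  Initial      2.44    0.5268
  Change     -1.107     1.107
  Equil       1.333     1.634
  solve Keq expr → x = 0.3691; check Q = 1.843
Then change container volume by factor 0.8 (V_new/V_old).
Step 2:
                  L         D
  Initial     1.666     2.043
  Change          0         0
  Equil       1.666     2.043
  solve Keq expr → x = 0; check Q = 1.843

x = 0 M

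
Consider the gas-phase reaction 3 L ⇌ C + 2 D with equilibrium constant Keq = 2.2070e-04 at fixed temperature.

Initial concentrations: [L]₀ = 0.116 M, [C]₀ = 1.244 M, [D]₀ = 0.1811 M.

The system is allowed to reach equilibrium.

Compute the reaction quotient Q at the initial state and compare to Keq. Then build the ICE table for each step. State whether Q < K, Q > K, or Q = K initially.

Q₀ = 26.14; Q > K (proceeds reverse)

Q₀ = 26.14 vs Keq = 2.2070e-04 ⇒ Q>K, reverse
Step 1:
                  L         C         D
  init        0.116     1.244    0.1811
  Δ          0.2667  -0.08891   -0.1778
  eq         0.3827     1.155  0.003273
  solve Keq expr → x = -0.08891; check Q = 2.2070e-04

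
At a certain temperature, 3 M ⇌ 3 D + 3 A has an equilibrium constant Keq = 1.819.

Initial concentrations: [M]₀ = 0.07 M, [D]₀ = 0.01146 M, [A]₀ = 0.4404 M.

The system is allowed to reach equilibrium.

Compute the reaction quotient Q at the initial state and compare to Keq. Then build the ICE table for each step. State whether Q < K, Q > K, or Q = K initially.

Q₀ = 3.7480e-04; Q < K (proceeds forward)

Q₀ = 3.7480e-04 vs Keq = 1.819 ⇒ Q<K, forward
Step 1:
                  M         D         A
  init         0.07   0.01146    0.4404
  Δ        -0.04676   0.04676   0.04676
  eq        0.02324   0.05822    0.4872
  solve Keq expr → x = 0.01559; check Q = 1.819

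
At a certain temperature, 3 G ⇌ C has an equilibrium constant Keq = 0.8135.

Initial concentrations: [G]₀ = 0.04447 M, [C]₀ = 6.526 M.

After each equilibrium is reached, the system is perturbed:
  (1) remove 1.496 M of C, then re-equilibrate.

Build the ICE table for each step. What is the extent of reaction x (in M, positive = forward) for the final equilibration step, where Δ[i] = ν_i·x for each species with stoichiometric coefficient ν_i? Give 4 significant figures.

x = 0.05743 M

Q₀ = 7.4207e+04 vs Keq = 0.8135 ⇒ Q>K, reverse
Step 1:
                  G         C
  init      0.04447     6.526
  Δ           1.891   -0.6302
  eq          1.935     5.896
  solve Keq expr → x = -0.6302; check Q = 0.8135
Then remove 1.496 M of C.
Step 2:
                  G         C
  init        1.935       4.4
  Δ         -0.1723   0.05743
  eq          1.763     4.457
  solve Keq expr → x = 0.05743; check Q = 0.8135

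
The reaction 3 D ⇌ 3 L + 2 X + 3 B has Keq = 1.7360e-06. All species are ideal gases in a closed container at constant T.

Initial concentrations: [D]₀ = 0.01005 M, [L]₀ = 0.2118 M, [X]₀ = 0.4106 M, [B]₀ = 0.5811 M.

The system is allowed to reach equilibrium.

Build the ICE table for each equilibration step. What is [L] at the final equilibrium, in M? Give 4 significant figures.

[L]_eq = 0.01512 M

Q₀ = 309.6 vs Keq = 1.7360e-06 ⇒ Q>K, reverse
Step 1:
                    D           L           X           B
  Initial     0.01005      0.2118      0.4106      0.5811
  Change       0.1967     -0.1967     -0.1311     -0.1967
  Equil        0.2067     0.01512      0.2795      0.3844
  solve Keq expr → x = -0.06556; check Q = 1.7360e-06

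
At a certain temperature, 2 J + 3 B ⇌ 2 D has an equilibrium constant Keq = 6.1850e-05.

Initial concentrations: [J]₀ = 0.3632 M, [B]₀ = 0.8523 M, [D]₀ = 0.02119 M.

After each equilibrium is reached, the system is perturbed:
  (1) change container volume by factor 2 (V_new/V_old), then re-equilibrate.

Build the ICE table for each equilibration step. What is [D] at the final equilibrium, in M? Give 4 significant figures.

[D]_eq = 4.4221e-04 M

Q₀ = 0.005498 vs Keq = 6.1850e-05 ⇒ Q>K, reverse
Step 1:
                   J          B          D
  Initial     0.3632     0.8523    0.02119
  Change     0.01871    0.02806   -0.01871
  Equil       0.3819     0.8804   0.002481
  solve Keq expr → x = -0.009355; check Q = 6.1850e-05
Then change container volume by factor 2 (V_new/V_old).
Step 2:
                   J          B          D
  Initial      0.191     0.4402    0.00124
  Change  7.9828e-04   0.001197 -7.9828e-04
  Equil       0.1918     0.4414 4.4221e-04
  solve Keq expr → x = -3.9914e-04; check Q = 6.1850e-05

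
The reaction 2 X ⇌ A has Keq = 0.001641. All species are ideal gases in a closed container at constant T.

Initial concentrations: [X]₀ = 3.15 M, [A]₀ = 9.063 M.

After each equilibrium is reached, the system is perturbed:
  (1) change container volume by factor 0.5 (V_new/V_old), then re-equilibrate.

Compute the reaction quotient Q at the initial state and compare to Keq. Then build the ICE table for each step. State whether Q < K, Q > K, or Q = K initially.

Q₀ = 0.9134; Q > K (proceeds reverse)

Q₀ = 0.9134 vs Keq = 0.001641 ⇒ Q>K, reverse
Step 1:
                   X          A
  init          3.15      9.063
  Δ            16.82     -8.409
  eq           19.97     0.6543
  solve Keq expr → x = -8.409; check Q = 0.001641
Then change container volume by factor 0.5 (V_new/V_old).
Step 2:
                   X          A
  init         39.93      1.309
  Δ           -2.085      1.042
  eq           37.85      2.351
  solve Keq expr → x = 1.042; check Q = 0.001641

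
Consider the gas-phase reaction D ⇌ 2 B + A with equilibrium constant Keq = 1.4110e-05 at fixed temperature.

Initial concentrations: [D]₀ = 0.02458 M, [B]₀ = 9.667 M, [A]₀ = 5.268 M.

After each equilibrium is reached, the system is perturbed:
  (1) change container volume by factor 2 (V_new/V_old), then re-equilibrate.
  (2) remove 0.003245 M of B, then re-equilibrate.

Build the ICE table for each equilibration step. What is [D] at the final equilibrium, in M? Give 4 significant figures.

Q₀ = 2.0028e+04 vs Keq = 1.4110e-05 ⇒ Q>K, reverse
Step 1:
                   D          B          A
  Initial    0.02458      9.667      5.268
  Change       4.827     -9.655     -4.827
  Equil        4.852    0.01246     0.4407
  solve Keq expr → x = -4.827; check Q = 1.4110e-05
Then change container volume by factor 2 (V_new/V_old).
Step 2:
                   D          B          A
  Initial      2.426   0.006232     0.2204
  Change   -0.003069   0.006138   0.003069
  Equil        2.423    0.01237     0.2234
  solve Keq expr → x = 0.003069; check Q = 1.4110e-05
Then remove 0.003245 M of B.
Step 3:
                   D          B          A
  Initial      2.423   0.009124     0.2234
  Change   -0.001598   0.003197   0.001598
  Equil        2.421    0.01232      0.225
  solve Keq expr → x = 0.001598; check Q = 1.4110e-05

[D]_eq = 2.421 M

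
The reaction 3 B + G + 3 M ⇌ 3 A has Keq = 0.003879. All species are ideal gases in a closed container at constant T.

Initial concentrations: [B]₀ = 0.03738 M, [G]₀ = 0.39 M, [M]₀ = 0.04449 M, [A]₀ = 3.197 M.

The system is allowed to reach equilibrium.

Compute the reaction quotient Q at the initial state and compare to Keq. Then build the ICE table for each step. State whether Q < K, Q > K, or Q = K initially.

Q₀ = 1.8216e+10; Q > K (proceeds reverse)

Q₀ = 1.8216e+10 vs Keq = 0.003879 ⇒ Q>K, reverse
Step 1:
                   B          G          M          A
  init       0.03738       0.39    0.04449      3.197
  Δ            2.296     0.7654      2.296     -2.296
  eq           2.334      1.155      2.341     0.9007
  solve Keq expr → x = -0.7654; check Q = 0.003879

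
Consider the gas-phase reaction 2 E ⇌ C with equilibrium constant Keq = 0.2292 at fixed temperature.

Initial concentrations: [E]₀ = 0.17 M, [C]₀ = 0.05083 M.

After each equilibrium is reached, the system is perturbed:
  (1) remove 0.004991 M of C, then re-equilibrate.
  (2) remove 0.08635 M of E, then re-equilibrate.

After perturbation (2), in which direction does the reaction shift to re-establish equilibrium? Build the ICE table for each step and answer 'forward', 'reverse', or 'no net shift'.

Direction: reverse

Q₀ = 1.759 vs Keq = 0.2292 ⇒ Q>K, reverse
Step 1:
                   E          C
  Initial       0.17    0.05083
  Change      0.0743   -0.03715
  Equil       0.2443    0.01368
  solve Keq expr → x = -0.03715; check Q = 0.2292
Then remove 0.004991 M of C.
Step 2:
                   E          C
  Initial     0.2443   0.008688
  Change    -0.00818    0.00409
  Equil       0.2361    0.01278
  solve Keq expr → x = 0.00409; check Q = 0.2292
Then remove 0.08635 M of E.
Step 3:
                   E          C
  Initial     0.1498    0.01278
  Change     0.01336  -0.006679
  Equil       0.1631   0.006099
  solve Keq expr → x = -0.006679; check Q = 0.2292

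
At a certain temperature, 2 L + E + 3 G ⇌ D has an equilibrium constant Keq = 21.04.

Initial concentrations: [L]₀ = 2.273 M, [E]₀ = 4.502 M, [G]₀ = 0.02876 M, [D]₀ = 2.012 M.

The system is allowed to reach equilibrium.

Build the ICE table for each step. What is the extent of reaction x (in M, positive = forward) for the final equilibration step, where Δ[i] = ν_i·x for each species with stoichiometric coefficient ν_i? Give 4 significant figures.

Q₀ = 3636 vs Keq = 21.04 ⇒ Q>K, reverse
Step 1:
                  L         E         G         D
  I           2.273     4.502   0.02876     2.012
  C         0.08402   0.04201     0.126  -0.04201
  E           2.357     4.544    0.1548      1.97
  solve Keq expr → x = -0.04201; check Q = 21.04

x = -0.04201 M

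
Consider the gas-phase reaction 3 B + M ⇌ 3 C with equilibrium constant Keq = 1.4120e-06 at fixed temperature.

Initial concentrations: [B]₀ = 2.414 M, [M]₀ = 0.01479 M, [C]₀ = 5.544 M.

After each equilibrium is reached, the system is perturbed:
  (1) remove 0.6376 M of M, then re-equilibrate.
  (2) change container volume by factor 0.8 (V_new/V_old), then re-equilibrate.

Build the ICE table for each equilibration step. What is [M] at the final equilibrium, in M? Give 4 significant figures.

Q₀ = 819 vs Keq = 1.4120e-06 ⇒ Q>K, reverse
Step 1:
                    B           M           C
  I             2.414     0.01479       5.544
  C             5.436       1.812      -5.436
  E              7.85       1.827      0.1077
  solve Keq expr → x = -1.812; check Q = 1.4120e-06
Then remove 0.6376 M of M.
Step 2:
                    B           M           C
  I              7.85       1.189      0.1077
  C           0.01406    0.004688    -0.01406
  E             7.864       1.194      0.0936
  solve Keq expr → x = -0.004688; check Q = 1.4120e-06
Then change container volume by factor 0.8 (V_new/V_old).
Step 3:
                    B           M           C
  I              9.83       1.492       0.117
  C         -0.008838   -0.002946    0.008838
  E             9.822        1.49      0.1258
  solve Keq expr → x = 0.002946; check Q = 1.4120e-06

[M]_eq = 1.49 M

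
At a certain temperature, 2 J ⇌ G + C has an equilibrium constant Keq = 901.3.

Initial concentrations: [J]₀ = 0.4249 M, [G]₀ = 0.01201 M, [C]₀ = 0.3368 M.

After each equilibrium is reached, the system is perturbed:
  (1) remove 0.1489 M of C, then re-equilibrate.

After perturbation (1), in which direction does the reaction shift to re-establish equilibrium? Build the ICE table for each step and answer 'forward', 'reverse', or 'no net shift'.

Q₀ = 0.0224 vs Keq = 901.3 ⇒ Q<K, forward
Step 1:
                  J         G         C
  Initial    0.4249   0.01201    0.3368
  Change    -0.4134    0.2067    0.2067
  Equil     0.01148    0.2187    0.5435
  solve Keq expr → x = 0.2067; check Q = 901.3
Then remove 0.1489 M of C.
Step 2:
                  J         G         C
  Initial   0.01148    0.2187    0.3946
  Change   -0.00167 8.3488e-04 8.3488e-04
  Equil    0.009815    0.2196    0.3954
  solve Keq expr → x = 8.3488e-04; check Q = 901.3

Direction: forward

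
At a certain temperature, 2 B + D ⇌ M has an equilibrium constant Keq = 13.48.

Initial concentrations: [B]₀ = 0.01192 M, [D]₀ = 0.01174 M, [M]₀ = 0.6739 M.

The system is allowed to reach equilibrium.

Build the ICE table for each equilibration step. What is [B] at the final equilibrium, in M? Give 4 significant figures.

Q₀ = 4.0399e+05 vs Keq = 13.48 ⇒ Q>K, reverse
Step 1:
                    B           D           M
  I           0.01192     0.01174      0.6739
  C            0.3974      0.1987     -0.1987
  E            0.4093      0.2104      0.4752
  solve Keq expr → x = -0.1987; check Q = 13.48

[B]_eq = 0.4093 M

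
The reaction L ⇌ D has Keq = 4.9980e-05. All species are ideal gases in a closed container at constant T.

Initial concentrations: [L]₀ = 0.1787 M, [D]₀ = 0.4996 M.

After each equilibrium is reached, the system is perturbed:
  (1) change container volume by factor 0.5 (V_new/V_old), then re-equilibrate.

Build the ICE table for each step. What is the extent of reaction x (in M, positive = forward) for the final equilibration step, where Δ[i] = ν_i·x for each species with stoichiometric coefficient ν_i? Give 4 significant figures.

x = 0 M

Q₀ = 2.796 vs Keq = 4.9980e-05 ⇒ Q>K, reverse
Step 1:
                    L           D
  I            0.1787      0.4996
  C            0.4996     -0.4996
  E            0.6783  3.3900e-05
  solve Keq expr → x = -0.4996; check Q = 4.9980e-05
Then change container volume by factor 0.5 (V_new/V_old).
Step 2:
                    L           D
  I             1.357  6.7799e-05
  C                 0           0
  E             1.357  6.7799e-05
  solve Keq expr → x = 0; check Q = 4.9980e-05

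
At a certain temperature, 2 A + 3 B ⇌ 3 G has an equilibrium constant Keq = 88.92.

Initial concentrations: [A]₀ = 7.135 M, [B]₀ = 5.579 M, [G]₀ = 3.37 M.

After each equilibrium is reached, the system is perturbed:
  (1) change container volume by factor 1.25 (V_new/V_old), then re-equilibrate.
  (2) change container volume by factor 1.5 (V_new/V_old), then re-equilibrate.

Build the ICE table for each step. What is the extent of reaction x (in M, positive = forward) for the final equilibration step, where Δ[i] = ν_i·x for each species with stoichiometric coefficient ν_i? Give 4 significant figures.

Q₀ = 0.004329 vs Keq = 88.92 ⇒ Q<K, forward
Step 1:
                   A          B          G
  init         7.135      5.579       3.37
  Δ           -3.225     -4.838      4.838
  eq            3.91      0.741      8.208
  solve Keq expr → x = 1.613; check Q = 88.92
Then change container volume by factor 1.25 (V_new/V_old).
Step 2:
                   A          B          G
  init         3.128     0.5928      6.566
  Δ          0.05282    0.07924   -0.07924
  eq           3.181      0.672      6.487
  solve Keq expr → x = -0.02641; check Q = 88.92
Then change container volume by factor 1.5 (V_new/V_old).
Step 3:
                   A          B          G
  init          2.12      0.448      4.325
  Δ          0.07403      0.111     -0.111
  eq           2.194     0.5591      4.214
  solve Keq expr → x = -0.03701; check Q = 88.92

x = -0.03701 M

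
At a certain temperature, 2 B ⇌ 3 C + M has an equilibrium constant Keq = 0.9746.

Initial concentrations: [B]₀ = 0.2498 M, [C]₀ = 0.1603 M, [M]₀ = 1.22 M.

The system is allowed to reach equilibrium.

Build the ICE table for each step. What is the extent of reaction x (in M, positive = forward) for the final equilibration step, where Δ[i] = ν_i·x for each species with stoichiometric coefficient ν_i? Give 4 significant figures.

x = 0.04022 M

Q₀ = 0.08053 vs Keq = 0.9746 ⇒ Q<K, forward
Step 1:
                    B           C           M
  I            0.2498      0.1603        1.22
  C          -0.08045      0.1207     0.04022
  E            0.1694       0.281        1.26
  solve Keq expr → x = 0.04022; check Q = 0.9746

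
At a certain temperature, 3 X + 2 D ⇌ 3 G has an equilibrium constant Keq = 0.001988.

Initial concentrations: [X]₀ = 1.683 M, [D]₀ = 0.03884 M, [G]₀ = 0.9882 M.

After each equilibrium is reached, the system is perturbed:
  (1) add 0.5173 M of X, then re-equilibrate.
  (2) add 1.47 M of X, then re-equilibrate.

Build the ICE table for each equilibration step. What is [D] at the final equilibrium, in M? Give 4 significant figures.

Q₀ = 134.2 vs Keq = 0.001988 ⇒ Q>K, reverse
Step 1:
                    X           D           G
  init          1.683     0.03884      0.9882
  Δ            0.7785       0.519     -0.7785
  eq            2.461      0.5578      0.2097
  solve Keq expr → x = -0.2595; check Q = 0.001988
Then add 0.5173 M of X.
Step 2:
                    X           D           G
  init          2.979      0.5578      0.2097
  Δ          -0.03426    -0.02284     0.03426
  eq            2.945       0.535       0.244
  solve Keq expr → x = 0.01142; check Q = 0.001988
Then add 1.47 M of X.
Step 3:
                    X           D           G
  init          4.415       0.535       0.244
  Δ          -0.08786    -0.05857     0.08786
  eq            4.327      0.4764      0.3319
  solve Keq expr → x = 0.02929; check Q = 0.001988

[D]_eq = 0.4764 M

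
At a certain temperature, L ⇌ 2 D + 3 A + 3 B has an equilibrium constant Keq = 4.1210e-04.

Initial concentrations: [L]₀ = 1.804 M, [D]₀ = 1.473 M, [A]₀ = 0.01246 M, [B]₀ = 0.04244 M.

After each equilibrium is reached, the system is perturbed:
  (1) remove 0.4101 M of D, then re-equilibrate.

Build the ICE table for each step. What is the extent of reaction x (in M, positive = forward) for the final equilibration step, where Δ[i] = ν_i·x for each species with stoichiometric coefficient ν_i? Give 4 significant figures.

x = 0.008131 M

Q₀ = 1.7785e-10 vs Keq = 4.1210e-04 ⇒ Q<K, forward
Step 1:
                  L         D         A         B
  I           1.804     1.473   0.01246   0.04244
  C        -0.07573    0.1515    0.2272    0.2272
  E           1.728     1.624    0.2397    0.2696
  solve Keq expr → x = 0.07573; check Q = 4.1210e-04
Then remove 0.4101 M of D.
Step 2:
                  L         D         A         B
  I           1.728     1.214    0.2397    0.2696
  C       -0.008131   0.01626   0.02439   0.02439
  E            1.72     1.231    0.2641     0.294
  solve Keq expr → x = 0.008131; check Q = 4.1210e-04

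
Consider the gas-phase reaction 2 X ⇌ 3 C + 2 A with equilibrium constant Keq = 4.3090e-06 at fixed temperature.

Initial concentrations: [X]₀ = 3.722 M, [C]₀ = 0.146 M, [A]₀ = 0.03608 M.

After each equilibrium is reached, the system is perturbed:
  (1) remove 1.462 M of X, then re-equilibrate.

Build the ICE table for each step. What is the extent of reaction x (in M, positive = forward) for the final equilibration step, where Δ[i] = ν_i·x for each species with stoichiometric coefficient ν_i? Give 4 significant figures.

x = -0.009584 M

Q₀ = 2.9244e-07 vs Keq = 4.3090e-06 ⇒ Q<K, forward
Step 1:
                    X           C           A
  init          3.722       0.146     0.03608
  Δ            -0.043      0.0645       0.043
  eq            3.679      0.2105     0.07908
  solve Keq expr → x = 0.0215; check Q = 4.3090e-06
Then remove 1.462 M of X.
Step 2:
                    X           C           A
  init          2.217      0.2105     0.07908
  Δ           0.01917    -0.02875    -0.01917
  eq            2.236      0.1817     0.05991
  solve Keq expr → x = -0.009584; check Q = 4.3090e-06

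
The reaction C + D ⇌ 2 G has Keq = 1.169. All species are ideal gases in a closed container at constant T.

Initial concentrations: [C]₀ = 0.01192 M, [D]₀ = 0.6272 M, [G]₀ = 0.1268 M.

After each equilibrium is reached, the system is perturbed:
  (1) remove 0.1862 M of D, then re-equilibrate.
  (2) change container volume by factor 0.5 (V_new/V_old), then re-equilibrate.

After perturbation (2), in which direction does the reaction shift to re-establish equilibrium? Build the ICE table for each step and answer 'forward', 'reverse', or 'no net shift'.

Q₀ = 2.151 vs Keq = 1.169 ⇒ Q>K, reverse
Step 1:
                    C           D           G
  init        0.01192      0.6272      0.1268
  Δ           0.00593     0.00593    -0.01186
  eq          0.01785      0.6331      0.1149
  solve Keq expr → x = -0.00593; check Q = 1.169
Then remove 0.1862 M of D.
Step 2:
                    C           D           G
  init        0.01785      0.4469      0.1149
  Δ          0.003917    0.003917   -0.007833
  eq          0.02177      0.4508      0.1071
  solve Keq expr → x = -0.003917; check Q = 1.169
Then change container volume by factor 0.5 (V_new/V_old).
Step 3:
                    C           D           G
  init        0.04353      0.9017      0.2142
  Δ                 0           0           0
  eq          0.04353      0.9017      0.2142
  solve Keq expr → x = 0; check Q = 1.169

Direction: no net shift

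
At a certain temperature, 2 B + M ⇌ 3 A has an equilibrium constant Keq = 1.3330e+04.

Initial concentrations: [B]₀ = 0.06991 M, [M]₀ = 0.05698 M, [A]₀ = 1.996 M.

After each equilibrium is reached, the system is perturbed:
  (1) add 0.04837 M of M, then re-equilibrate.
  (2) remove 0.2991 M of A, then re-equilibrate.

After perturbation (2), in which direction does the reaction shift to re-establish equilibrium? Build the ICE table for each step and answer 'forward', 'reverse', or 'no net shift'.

Q₀ = 2.8555e+04 vs Keq = 1.3330e+04 ⇒ Q>K, reverse
Step 1:
                   B          M          A
  Initial    0.06991    0.05698      1.996
  Change     0.02162    0.01081   -0.03243
  Equil      0.09153    0.06779      1.964
  solve Keq expr → x = -0.01081; check Q = 1.3330e+04
Then add 0.04837 M of M.
Step 2:
                   B          M          A
  Initial    0.09153     0.1162      1.964
  Change    -0.01738  -0.008691    0.02607
  Equil      0.07415     0.1075       1.99
  solve Keq expr → x = 0.008691; check Q = 1.3330e+04
Then remove 0.2991 M of A.
Step 3:
                   B          M          A
  Initial    0.07415     0.1075      1.691
  Change    -0.01316  -0.006579    0.01974
  Equil      0.06099     0.1009       1.71
  solve Keq expr → x = 0.006579; check Q = 1.3330e+04

Direction: forward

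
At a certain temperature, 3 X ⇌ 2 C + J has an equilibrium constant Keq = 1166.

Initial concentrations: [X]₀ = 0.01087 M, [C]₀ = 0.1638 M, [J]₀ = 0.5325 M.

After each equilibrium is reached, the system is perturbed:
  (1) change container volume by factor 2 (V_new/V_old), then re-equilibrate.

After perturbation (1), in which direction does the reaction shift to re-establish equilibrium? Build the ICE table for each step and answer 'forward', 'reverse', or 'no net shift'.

Direction: no net shift

Q₀ = 1.1124e+04 vs Keq = 1166 ⇒ Q>K, reverse
Step 1:
                   X          C          J
  I          0.01087     0.1638     0.5325
  C          0.01141  -0.007608  -0.003804
  E          0.02228     0.1562     0.5287
  solve Keq expr → x = -0.003804; check Q = 1166
Then change container volume by factor 2 (V_new/V_old).
Step 2:
                   X          C          J
  I          0.01114     0.0781     0.2643
  C                0          0          0
  E          0.01114     0.0781     0.2643
  solve Keq expr → x = 0; check Q = 1166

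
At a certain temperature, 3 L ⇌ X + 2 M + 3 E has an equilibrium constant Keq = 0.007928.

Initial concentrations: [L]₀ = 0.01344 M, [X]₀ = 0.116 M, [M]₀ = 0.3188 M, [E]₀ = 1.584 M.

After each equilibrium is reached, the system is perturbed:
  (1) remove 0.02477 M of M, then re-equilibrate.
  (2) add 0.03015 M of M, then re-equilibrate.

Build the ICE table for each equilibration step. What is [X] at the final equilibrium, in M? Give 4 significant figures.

Q₀ = 1.9300e+04 vs Keq = 0.007928 ⇒ Q>K, reverse
Step 1:
                    L           X           M           E
  Initial     0.01344       0.116      0.3188       1.584
  Change        0.314     -0.1047     -0.2093      -0.314
  Equil        0.3274     0.01134      0.1095        1.27
  solve Keq expr → x = -0.1047; check Q = 0.007928
Then remove 0.02477 M of M.
Step 2:
                    L           X           M           E
  Initial      0.3274     0.01134      0.0847        1.27
  Change    -0.009739    0.003246    0.006493    0.009739
  Equil        0.3177     0.01458      0.0912        1.28
  solve Keq expr → x = 0.003246; check Q = 0.007928
Then add 0.03015 M of M.
Step 3:
                    L           X           M           E
  Initial      0.3177     0.01458      0.1213        1.28
  Change      0.01154   -0.003846   -0.007691    -0.01154
  Equil        0.3292     0.01074      0.1137       1.268
  solve Keq expr → x = -0.003846; check Q = 0.007928

[X]_eq = 0.01074 M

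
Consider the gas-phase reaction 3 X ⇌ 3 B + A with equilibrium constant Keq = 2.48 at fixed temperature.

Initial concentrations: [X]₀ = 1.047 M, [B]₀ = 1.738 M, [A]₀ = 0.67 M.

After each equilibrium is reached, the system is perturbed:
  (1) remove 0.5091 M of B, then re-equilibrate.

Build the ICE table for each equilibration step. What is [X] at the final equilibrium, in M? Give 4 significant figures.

Q₀ = 3.065 vs Keq = 2.48 ⇒ Q>K, reverse
Step 1:
                   X          B          A
  Initial      1.047      1.738       0.67
  Change     0.04184   -0.04184   -0.01395
  Equil        1.089      1.696     0.6561
  solve Keq expr → x = -0.01395; check Q = 2.48
Then remove 0.5091 M of B.
Step 2:
                   X          B          A
  Initial      1.089      1.187     0.6561
  Change     -0.1829     0.1829    0.06098
  Equil       0.9059       1.37      0.717
  solve Keq expr → x = 0.06098; check Q = 2.48

[X]_eq = 0.9059 M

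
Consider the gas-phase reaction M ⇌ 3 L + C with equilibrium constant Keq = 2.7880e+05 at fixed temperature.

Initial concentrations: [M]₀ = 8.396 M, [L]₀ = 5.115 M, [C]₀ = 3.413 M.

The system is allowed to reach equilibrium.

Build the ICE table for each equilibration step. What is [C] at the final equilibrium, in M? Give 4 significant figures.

[C]_eq = 10.97 M

Q₀ = 54.4 vs Keq = 2.7880e+05 ⇒ Q<K, forward
Step 1:
                  M         L         C
  init        8.396     5.115     3.413
  Δ          -7.553     22.66     7.553
  eq         0.8428     27.77     10.97
  solve Keq expr → x = 7.553; check Q = 2.7880e+05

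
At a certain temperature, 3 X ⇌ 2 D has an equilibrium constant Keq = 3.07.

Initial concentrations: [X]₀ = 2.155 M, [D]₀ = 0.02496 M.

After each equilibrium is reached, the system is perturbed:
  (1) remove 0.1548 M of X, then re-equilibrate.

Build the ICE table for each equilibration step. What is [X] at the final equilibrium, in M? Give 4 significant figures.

[X]_eq = 0.6525 M

Q₀ = 6.2251e-05 vs Keq = 3.07 ⇒ Q<K, forward
Step 1:
                  X         D
  I           2.155   0.02496
  C          -1.466    0.9773
  E          0.6891     1.002
  solve Keq expr → x = 0.4886; check Q = 3.07
Then remove 0.1548 M of X.
Step 2:
                  X         D
  I          0.5343     1.002
  C          0.1182   -0.0788
  E          0.6525    0.9234
  solve Keq expr → x = -0.0394; check Q = 3.07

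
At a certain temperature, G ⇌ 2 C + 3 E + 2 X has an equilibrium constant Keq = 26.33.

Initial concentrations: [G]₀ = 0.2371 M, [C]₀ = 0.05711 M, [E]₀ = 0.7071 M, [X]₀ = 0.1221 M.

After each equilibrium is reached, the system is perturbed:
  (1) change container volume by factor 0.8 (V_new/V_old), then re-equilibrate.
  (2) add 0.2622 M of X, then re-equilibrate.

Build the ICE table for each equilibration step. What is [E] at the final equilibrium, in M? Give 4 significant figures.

Q₀ = 7.2505e-05 vs Keq = 26.33 ⇒ Q<K, forward
Step 1:
                    G           C           E           X
  init         0.2371     0.05711      0.7071      0.1221
  Δ           -0.2281      0.4562      0.6843      0.4562
  eq         0.009013      0.5133       1.391      0.5783
  solve Keq expr → x = 0.2281; check Q = 26.33
Then change container volume by factor 0.8 (V_new/V_old).
Step 2:
                    G           C           E           X
  init        0.01127      0.6416       1.739      0.7228
  Δ           0.01941    -0.03881    -0.05822    -0.03881
  eq          0.03067      0.6028       1.681       0.684
  solve Keq expr → x = -0.01941; check Q = 26.33
Then add 0.2622 M of X.
Step 3:
                    G           C           E           X
  init        0.03067      0.6028       1.681      0.9462
  Δ           0.01507    -0.03015    -0.04522    -0.03015
  eq          0.04575      0.5726       1.636      0.9161
  solve Keq expr → x = -0.01507; check Q = 26.33

[E]_eq = 1.636 M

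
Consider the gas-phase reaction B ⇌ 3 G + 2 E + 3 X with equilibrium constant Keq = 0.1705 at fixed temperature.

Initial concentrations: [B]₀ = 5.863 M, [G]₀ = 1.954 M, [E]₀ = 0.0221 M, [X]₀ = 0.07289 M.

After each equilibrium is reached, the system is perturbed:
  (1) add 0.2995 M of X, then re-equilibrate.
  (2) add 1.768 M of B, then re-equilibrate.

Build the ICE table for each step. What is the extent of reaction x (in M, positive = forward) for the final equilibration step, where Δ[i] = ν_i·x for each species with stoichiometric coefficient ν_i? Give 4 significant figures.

Q₀ = 2.4068e-07 vs Keq = 0.1705 ⇒ Q<K, forward
Step 1:
                  B         G         E         X
  init        5.863     1.954    0.0221   0.07289
  Δ         -0.2025    0.6074     0.405    0.6074
  eq          5.661     2.561    0.4271    0.6803
  solve Keq expr → x = 0.2025; check Q = 0.1705
Then add 0.2995 M of X.
Step 2:
                  B         G         E         X
  init        5.661     2.561    0.4271    0.9798
  Δ         0.04523   -0.1357  -0.09045   -0.1357
  eq          5.706     2.426    0.3366    0.8441
  solve Keq expr → x = -0.04523; check Q = 0.1705
Then add 1.768 M of B.
Step 3:
                  B         G         E         X
  init        7.474     2.426    0.3366    0.8441
  Δ        -0.01046   0.03137   0.02091   0.03137
  eq          7.463     2.457    0.3575    0.8755
  solve Keq expr → x = 0.01046; check Q = 0.1705

x = 0.01046 M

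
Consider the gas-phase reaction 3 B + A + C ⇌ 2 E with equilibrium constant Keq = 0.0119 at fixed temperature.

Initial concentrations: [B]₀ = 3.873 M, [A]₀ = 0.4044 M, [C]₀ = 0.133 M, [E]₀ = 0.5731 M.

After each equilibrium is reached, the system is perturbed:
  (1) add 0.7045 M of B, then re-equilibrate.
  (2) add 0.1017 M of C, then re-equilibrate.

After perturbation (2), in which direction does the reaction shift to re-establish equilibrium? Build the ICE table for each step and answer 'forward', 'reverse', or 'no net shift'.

Direction: forward

Q₀ = 0.1051 vs Keq = 0.0119 ⇒ Q>K, reverse
Step 1:
                    B           A           C           E
  I             3.873      0.4044       0.133      0.5731
  C            0.3485      0.1162      0.1162     -0.2323
  E             4.222      0.5206      0.2492      0.3408
  solve Keq expr → x = -0.1162; check Q = 0.0119
Then add 0.7045 M of B.
Step 2:
                    B           A           C           E
  I             4.926      0.5206      0.2492      0.3408
  C           -0.0731    -0.02437    -0.02437     0.04873
  E             4.853      0.4962      0.2248      0.3895
  solve Keq expr → x = 0.02437; check Q = 0.0119
Then add 0.1017 M of C.
Step 3:
                    B           A           C           E
  I             4.853      0.4962      0.3265      0.3895
  C          -0.06654    -0.02218    -0.02218     0.04436
  E             4.786       0.474      0.3043      0.4339
  solve Keq expr → x = 0.02218; check Q = 0.0119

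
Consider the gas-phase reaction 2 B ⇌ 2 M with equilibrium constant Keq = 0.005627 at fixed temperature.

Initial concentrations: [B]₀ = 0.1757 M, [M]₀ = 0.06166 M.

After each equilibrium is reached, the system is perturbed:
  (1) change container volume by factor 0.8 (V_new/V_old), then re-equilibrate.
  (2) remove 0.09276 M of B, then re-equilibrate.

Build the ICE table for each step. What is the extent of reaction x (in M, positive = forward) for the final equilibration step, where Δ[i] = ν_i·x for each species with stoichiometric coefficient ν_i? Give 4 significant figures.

Q₀ = 0.1232 vs Keq = 0.005627 ⇒ Q>K, reverse
Step 1:
                  B         M
  Initial    0.1757   0.06166
  Change     0.0451   -0.0451
  Equil      0.2208   0.01656
  solve Keq expr → x = -0.02255; check Q = 0.005627
Then change container volume by factor 0.8 (V_new/V_old).
Step 2:
                  B         M
  Initial     0.276    0.0207
  Change          0         0
  Equil       0.276    0.0207
  solve Keq expr → x = 0; check Q = 0.005627
Then remove 0.09276 M of B.
Step 3:
                  B         M
  Initial    0.1832    0.0207
  Change   0.006473 -0.006473
  Equil      0.1897   0.01423
  solve Keq expr → x = -0.003236; check Q = 0.005627

x = -0.003236 M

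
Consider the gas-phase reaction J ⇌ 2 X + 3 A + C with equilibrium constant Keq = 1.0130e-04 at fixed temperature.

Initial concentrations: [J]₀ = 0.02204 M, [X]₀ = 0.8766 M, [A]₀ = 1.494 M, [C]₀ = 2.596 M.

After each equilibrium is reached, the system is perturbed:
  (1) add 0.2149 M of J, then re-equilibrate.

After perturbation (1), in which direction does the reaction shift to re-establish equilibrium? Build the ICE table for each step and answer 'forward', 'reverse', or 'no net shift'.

Direction: forward

Q₀ = 301.8 vs Keq = 1.0130e-04 ⇒ Q>K, reverse
Step 1:
                   J          X          A          C
  init       0.02204     0.8766      1.494      2.596
  Δ           0.4188    -0.8375     -1.256    -0.4188
  eq          0.4408    0.03907     0.2377      2.177
  solve Keq expr → x = -0.4188; check Q = 1.0130e-04
Then add 0.2149 M of J.
Step 2:
                   J          X          A          C
  init        0.6557    0.03907     0.2377      2.177
  Δ        -0.002953   0.005905   0.008858   0.002953
  eq          0.6527    0.04498     0.2466       2.18
  solve Keq expr → x = 0.002953; check Q = 1.0130e-04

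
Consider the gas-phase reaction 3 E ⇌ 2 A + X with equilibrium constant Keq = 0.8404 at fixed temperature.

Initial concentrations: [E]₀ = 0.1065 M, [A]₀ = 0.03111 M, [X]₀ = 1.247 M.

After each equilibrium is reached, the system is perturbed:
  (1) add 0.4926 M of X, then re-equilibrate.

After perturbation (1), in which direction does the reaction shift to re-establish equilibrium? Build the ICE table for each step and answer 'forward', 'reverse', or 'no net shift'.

Direction: reverse

Q₀ = 0.9991 vs Keq = 0.8404 ⇒ Q>K, reverse
Step 1:
                    E           A           X
  I            0.1065     0.03111       1.247
  C          0.002399   -0.001599 -7.9954e-04
  E            0.1089     0.02951       1.246
  solve Keq expr → x = -7.9954e-04; check Q = 0.8404
Then add 0.4926 M of X.
Step 2:
                    E           A           X
  I            0.1089     0.02951       1.739
  C          0.004453   -0.002968   -0.001484
  E            0.1134     0.02654       1.737
  solve Keq expr → x = -0.001484; check Q = 0.8404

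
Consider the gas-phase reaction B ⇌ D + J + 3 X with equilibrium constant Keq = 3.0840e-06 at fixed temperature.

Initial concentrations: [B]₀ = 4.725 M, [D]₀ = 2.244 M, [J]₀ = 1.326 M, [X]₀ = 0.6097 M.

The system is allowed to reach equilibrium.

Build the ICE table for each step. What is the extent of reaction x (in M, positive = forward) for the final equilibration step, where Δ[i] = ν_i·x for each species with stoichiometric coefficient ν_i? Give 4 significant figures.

Q₀ = 0.1427 vs Keq = 3.0840e-06 ⇒ Q>K, reverse
Step 1:
                    B           D           J           X
  I             4.725       2.244       1.326      0.6097
  C             0.197      -0.197      -0.197      -0.591
  E             4.922       2.047       1.129     0.01873
  solve Keq expr → x = -0.197; check Q = 3.0840e-06

x = -0.197 M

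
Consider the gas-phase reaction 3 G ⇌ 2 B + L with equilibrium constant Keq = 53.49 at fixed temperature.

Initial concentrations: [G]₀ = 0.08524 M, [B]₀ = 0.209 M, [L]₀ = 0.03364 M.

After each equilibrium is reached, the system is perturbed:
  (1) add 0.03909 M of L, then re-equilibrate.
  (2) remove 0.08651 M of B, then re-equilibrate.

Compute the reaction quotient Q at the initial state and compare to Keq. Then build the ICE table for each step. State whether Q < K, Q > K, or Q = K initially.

Q₀ = 2.373; Q < K (proceeds forward)

Q₀ = 2.373 vs Keq = 53.49 ⇒ Q<K, forward
Step 1:
                    G           B           L
  Initial     0.08524       0.209     0.03364
  Change     -0.04754     0.03169     0.01585
  Equil        0.0377      0.2407     0.04949
  solve Keq expr → x = 0.01585; check Q = 53.49
Then add 0.03909 M of L.
Step 2:
                    G           B           L
  Initial      0.0377      0.2407     0.08858
  Change     0.007071   -0.004714   -0.002357
  Equil       0.04477       0.236     0.08622
  solve Keq expr → x = -0.002357; check Q = 53.49
Then remove 0.08651 M of B.
Step 3:
                    G           B           L
  Initial     0.04477      0.1495     0.08622
  Change      -0.0103    0.006868    0.003434
  Equil       0.03447      0.1563     0.08965
  solve Keq expr → x = 0.003434; check Q = 53.49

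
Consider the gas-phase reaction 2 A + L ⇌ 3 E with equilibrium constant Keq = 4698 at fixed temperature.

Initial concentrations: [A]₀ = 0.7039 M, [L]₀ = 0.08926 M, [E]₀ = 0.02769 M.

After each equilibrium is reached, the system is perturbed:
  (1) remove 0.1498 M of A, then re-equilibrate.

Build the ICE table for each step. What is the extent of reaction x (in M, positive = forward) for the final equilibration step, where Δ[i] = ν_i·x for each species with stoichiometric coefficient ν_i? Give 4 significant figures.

x = -1.8985e-05 M

Q₀ = 4.8005e-04 vs Keq = 4698 ⇒ Q<K, forward
Step 1:
                    A           L           E
  I            0.7039     0.08926     0.02769
  C           -0.1785    -0.08924      0.2677
  E            0.5254  1.9877e-05      0.2954
  solve Keq expr → x = 0.08924; check Q = 4698
Then remove 0.1498 M of A.
Step 2:
                    A           L           E
  I            0.3756  1.9877e-05      0.2954
  C        3.7971e-05  1.8985e-05 -5.6956e-05
  E            0.3757  3.8862e-05      0.2954
  solve Keq expr → x = -1.8985e-05; check Q = 4698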